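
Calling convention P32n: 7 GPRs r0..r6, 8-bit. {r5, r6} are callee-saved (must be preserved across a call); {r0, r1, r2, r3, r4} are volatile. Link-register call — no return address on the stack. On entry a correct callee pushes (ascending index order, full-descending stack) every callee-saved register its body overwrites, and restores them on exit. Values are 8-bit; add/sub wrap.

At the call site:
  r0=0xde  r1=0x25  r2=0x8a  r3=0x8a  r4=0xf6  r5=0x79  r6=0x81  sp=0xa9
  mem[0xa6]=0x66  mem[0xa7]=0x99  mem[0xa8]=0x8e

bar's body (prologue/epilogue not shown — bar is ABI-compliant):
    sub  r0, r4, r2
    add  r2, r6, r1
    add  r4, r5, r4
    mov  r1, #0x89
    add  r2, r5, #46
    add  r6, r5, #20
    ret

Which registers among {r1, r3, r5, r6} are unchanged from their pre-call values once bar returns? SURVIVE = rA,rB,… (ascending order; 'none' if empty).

prologue: push r6 → mem[0xa8]=0x81, sp=0xa8
body[0] sub  r0, r4, r2 → r0=0x6c
body[1] add  r2, r6, r1 → r2=0xa6
body[2] add  r4, r5, r4 → r4=0x6f
body[3] mov  r1, #0x89 → r1=0x89
body[4] add  r2, r5, #46 → r2=0xa7
body[5] add  r6, r5, #20 → r6=0x8d
epilogue: pop r6=0x81, sp=0xa9
r1: caller-saved, written=True
r3: caller-saved, written=False
r5: callee-saved, written=False
r6: callee-saved, written=True

SURVIVE = r3,r5,r6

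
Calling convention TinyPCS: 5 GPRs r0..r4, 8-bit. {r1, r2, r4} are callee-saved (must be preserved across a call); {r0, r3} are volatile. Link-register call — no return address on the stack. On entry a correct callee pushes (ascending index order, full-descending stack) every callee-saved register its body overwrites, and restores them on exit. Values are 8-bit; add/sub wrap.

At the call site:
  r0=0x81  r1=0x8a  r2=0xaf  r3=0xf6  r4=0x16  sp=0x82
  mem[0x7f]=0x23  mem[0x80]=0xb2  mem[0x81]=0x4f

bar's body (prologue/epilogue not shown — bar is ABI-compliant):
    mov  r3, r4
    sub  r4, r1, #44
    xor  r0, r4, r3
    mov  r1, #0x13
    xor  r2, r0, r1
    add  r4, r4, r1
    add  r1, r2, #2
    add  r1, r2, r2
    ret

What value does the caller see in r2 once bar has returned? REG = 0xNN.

REG = 0xaf

prologue: push r1 → mem[0x81]=0x8a, sp=0x81
prologue: push r2 → mem[0x80]=0xaf, sp=0x80
prologue: push r4 → mem[0x7f]=0x16, sp=0x7f
body[0] mov  r3, r4 → r3=0x16
body[1] sub  r4, r1, #44 → r4=0x5e
body[2] xor  r0, r4, r3 → r0=0x48
body[3] mov  r1, #0x13 → r1=0x13
body[4] xor  r2, r0, r1 → r2=0x5b
body[5] add  r4, r4, r1 → r4=0x71
body[6] add  r1, r2, #2 → r1=0x5d
body[7] add  r1, r2, r2 → r1=0xb6
epilogue: pop r4=0x16, sp=0x80
epilogue: pop r2=0xaf, sp=0x81
epilogue: pop r1=0x8a, sp=0x82
r2 is callee-saved → restored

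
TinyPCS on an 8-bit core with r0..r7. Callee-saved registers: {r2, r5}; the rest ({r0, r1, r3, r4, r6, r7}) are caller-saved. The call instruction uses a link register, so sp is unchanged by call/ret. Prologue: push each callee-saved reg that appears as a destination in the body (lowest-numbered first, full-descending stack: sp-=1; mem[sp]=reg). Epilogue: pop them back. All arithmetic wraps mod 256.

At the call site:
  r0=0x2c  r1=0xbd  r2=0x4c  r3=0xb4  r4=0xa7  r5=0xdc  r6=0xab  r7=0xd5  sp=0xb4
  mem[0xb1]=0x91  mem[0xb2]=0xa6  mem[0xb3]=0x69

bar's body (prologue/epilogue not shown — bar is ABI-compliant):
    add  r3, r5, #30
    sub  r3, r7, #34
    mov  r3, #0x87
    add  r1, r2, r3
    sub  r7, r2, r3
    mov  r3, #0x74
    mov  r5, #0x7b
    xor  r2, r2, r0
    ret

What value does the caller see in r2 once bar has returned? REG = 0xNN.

REG = 0x4c

prologue: push r2 -> mem[0xb3]=0x4c, sp=0xb3
prologue: push r5 -> mem[0xb2]=0xdc, sp=0xb2
body[0] add  r3, r5, #30 -> r3=0xfa
body[1] sub  r3, r7, #34 -> r3=0xb3
body[2] mov  r3, #0x87 -> r3=0x87
body[3] add  r1, r2, r3 -> r1=0xd3
body[4] sub  r7, r2, r3 -> r7=0xc5
body[5] mov  r3, #0x74 -> r3=0x74
body[6] mov  r5, #0x7b -> r5=0x7b
body[7] xor  r2, r2, r0 -> r2=0x60
epilogue: pop r5=0xdc, sp=0xb3
epilogue: pop r2=0x4c, sp=0xb4
r2 is callee-saved -> restored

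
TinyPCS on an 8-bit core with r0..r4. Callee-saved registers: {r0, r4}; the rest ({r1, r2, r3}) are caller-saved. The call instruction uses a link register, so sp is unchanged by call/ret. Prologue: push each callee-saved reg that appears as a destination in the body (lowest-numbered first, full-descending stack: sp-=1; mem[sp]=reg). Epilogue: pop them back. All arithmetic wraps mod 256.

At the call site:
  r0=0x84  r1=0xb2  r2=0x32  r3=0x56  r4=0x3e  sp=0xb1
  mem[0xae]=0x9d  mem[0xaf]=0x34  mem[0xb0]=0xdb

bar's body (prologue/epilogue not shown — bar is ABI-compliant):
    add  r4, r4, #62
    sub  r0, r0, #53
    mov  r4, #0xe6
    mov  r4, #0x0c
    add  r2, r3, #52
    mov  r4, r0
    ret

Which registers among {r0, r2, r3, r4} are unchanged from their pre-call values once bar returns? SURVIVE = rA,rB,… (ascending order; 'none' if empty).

prologue: push r0 → mem[0xb0]=0x84, sp=0xb0
prologue: push r4 → mem[0xaf]=0x3e, sp=0xaf
body[0] add  r4, r4, #62 → r4=0x7c
body[1] sub  r0, r0, #53 → r0=0x4f
body[2] mov  r4, #0xe6 → r4=0xe6
body[3] mov  r4, #0x0c → r4=0x0c
body[4] add  r2, r3, #52 → r2=0x8a
body[5] mov  r4, r0 → r4=0x4f
epilogue: pop r4=0x3e, sp=0xb0
epilogue: pop r0=0x84, sp=0xb1
r0: callee-saved, written=True
r2: caller-saved, written=True
r3: caller-saved, written=False
r4: callee-saved, written=True

SURVIVE = r0,r3,r4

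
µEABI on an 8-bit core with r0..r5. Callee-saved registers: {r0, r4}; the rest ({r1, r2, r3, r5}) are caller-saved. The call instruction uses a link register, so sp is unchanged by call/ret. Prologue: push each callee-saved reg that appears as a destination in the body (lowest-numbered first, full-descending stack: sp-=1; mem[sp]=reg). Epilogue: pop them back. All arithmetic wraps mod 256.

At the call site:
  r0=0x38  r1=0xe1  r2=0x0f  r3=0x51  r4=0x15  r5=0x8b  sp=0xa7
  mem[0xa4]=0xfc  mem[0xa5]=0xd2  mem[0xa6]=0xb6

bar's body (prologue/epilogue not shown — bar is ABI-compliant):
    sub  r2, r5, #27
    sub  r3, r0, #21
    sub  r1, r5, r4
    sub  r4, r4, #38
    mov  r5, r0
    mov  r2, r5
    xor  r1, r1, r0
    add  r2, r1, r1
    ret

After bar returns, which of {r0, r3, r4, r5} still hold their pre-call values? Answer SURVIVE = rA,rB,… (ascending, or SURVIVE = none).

prologue: push r4 -> mem[0xa6]=0x15, sp=0xa6
body[0] sub  r2, r5, #27 -> r2=0x70
body[1] sub  r3, r0, #21 -> r3=0x23
body[2] sub  r1, r5, r4 -> r1=0x76
body[3] sub  r4, r4, #38 -> r4=0xef
body[4] mov  r5, r0 -> r5=0x38
body[5] mov  r2, r5 -> r2=0x38
body[6] xor  r1, r1, r0 -> r1=0x4e
body[7] add  r2, r1, r1 -> r2=0x9c
epilogue: pop r4=0x15, sp=0xa7
r0: callee-saved, written=False
r3: caller-saved, written=True
r4: callee-saved, written=True
r5: caller-saved, written=True

SURVIVE = r0,r4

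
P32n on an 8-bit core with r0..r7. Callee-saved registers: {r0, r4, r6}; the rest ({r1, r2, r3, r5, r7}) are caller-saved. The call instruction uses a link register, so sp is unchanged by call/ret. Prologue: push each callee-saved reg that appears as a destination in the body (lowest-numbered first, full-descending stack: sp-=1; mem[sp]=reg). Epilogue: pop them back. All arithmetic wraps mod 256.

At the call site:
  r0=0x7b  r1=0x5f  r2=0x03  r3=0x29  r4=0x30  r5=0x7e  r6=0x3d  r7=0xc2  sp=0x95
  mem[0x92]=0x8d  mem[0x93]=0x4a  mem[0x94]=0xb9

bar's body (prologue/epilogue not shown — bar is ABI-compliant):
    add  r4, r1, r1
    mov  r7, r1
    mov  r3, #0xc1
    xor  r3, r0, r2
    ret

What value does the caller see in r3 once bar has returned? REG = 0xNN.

prologue: push r4 → mem[0x94]=0x30, sp=0x94
body[0] add  r4, r1, r1 → r4=0xbe
body[1] mov  r7, r1 → r7=0x5f
body[2] mov  r3, #0xc1 → r3=0xc1
body[3] xor  r3, r0, r2 → r3=0x78
epilogue: pop r4=0x30, sp=0x95
r3 is caller-saved → body value

REG = 0x78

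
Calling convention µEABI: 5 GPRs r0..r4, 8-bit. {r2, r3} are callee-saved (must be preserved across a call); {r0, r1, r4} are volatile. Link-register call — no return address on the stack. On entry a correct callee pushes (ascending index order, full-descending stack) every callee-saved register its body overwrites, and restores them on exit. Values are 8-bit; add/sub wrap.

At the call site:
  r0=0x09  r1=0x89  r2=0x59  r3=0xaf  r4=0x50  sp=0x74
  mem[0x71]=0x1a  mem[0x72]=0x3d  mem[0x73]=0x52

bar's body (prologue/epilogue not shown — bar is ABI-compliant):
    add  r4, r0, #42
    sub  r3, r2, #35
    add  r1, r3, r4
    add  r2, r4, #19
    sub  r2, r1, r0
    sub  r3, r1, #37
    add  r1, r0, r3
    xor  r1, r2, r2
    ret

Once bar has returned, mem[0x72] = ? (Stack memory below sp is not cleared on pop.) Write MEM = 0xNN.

prologue: push r2 -> mem[0x73]=0x59, sp=0x73
prologue: push r3 -> mem[0x72]=0xaf, sp=0x72
body[0] add  r4, r0, #42 -> r4=0x33
body[1] sub  r3, r2, #35 -> r3=0x36
body[2] add  r1, r3, r4 -> r1=0x69
body[3] add  r2, r4, #19 -> r2=0x46
body[4] sub  r2, r1, r0 -> r2=0x60
body[5] sub  r3, r1, #37 -> r3=0x44
body[6] add  r1, r0, r3 -> r1=0x4d
body[7] xor  r1, r2, r2 -> r1=0x00
epilogue: pop r3=0xaf, sp=0x73
epilogue: pop r2=0x59, sp=0x74
prologue pushed ['r2', 'r3'] at ['0x73', '0x72']

MEM = 0xaf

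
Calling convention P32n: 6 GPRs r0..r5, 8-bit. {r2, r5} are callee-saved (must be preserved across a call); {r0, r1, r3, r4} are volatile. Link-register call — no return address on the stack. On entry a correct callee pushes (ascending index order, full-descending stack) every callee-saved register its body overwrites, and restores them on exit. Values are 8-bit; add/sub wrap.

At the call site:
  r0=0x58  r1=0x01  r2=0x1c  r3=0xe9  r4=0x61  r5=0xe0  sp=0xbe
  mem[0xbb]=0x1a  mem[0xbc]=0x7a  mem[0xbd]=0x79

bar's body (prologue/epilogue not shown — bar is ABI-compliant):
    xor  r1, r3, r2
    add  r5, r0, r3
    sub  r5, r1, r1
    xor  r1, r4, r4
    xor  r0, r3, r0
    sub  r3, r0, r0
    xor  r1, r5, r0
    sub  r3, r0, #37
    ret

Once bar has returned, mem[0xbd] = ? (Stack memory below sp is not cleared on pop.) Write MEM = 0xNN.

prologue: push r5 -> mem[0xbd]=0xe0, sp=0xbd
body[0] xor  r1, r3, r2 -> r1=0xf5
body[1] add  r5, r0, r3 -> r5=0x41
body[2] sub  r5, r1, r1 -> r5=0x00
body[3] xor  r1, r4, r4 -> r1=0x00
body[4] xor  r0, r3, r0 -> r0=0xb1
body[5] sub  r3, r0, r0 -> r3=0x00
body[6] xor  r1, r5, r0 -> r1=0xb1
body[7] sub  r3, r0, #37 -> r3=0x8c
epilogue: pop r5=0xe0, sp=0xbe
prologue pushed ['r5'] at ['0xbd']

MEM = 0xe0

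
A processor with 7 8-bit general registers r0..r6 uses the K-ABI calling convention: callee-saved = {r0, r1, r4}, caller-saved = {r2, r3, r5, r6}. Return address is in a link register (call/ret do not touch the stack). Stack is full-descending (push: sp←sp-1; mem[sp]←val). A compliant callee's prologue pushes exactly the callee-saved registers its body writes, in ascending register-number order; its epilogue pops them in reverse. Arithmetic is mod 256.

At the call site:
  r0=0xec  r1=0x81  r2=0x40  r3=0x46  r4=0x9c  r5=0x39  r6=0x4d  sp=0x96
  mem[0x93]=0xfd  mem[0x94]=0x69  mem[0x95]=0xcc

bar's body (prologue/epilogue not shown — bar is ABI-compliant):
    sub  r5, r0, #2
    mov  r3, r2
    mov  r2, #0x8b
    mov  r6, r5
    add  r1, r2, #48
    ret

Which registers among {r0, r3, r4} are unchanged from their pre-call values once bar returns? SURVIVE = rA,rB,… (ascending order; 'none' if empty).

SURVIVE = r0,r4

prologue: push r1 -> mem[0x95]=0x81, sp=0x95
body[0] sub  r5, r0, #2 -> r5=0xea
body[1] mov  r3, r2 -> r3=0x40
body[2] mov  r2, #0x8b -> r2=0x8b
body[3] mov  r6, r5 -> r6=0xea
body[4] add  r1, r2, #48 -> r1=0xbb
epilogue: pop r1=0x81, sp=0x96
r0: callee-saved, written=False
r3: caller-saved, written=True
r4: callee-saved, written=False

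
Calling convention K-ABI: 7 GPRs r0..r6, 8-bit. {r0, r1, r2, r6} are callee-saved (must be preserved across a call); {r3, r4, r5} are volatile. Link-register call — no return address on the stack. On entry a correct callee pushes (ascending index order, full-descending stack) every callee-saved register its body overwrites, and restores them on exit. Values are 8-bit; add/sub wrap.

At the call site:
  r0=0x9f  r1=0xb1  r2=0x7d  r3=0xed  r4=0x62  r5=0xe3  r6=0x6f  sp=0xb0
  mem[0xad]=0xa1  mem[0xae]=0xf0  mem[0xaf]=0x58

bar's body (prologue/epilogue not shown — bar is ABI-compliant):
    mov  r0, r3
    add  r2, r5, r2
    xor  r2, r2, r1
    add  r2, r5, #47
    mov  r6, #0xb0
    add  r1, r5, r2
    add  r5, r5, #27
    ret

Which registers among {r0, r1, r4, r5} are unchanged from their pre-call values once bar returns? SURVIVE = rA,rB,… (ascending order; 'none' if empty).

prologue: push r0 → mem[0xaf]=0x9f, sp=0xaf
prologue: push r1 → mem[0xae]=0xb1, sp=0xae
prologue: push r2 → mem[0xad]=0x7d, sp=0xad
prologue: push r6 → mem[0xac]=0x6f, sp=0xac
body[0] mov  r0, r3 → r0=0xed
body[1] add  r2, r5, r2 → r2=0x60
body[2] xor  r2, r2, r1 → r2=0xd1
body[3] add  r2, r5, #47 → r2=0x12
body[4] mov  r6, #0xb0 → r6=0xb0
body[5] add  r1, r5, r2 → r1=0xf5
body[6] add  r5, r5, #27 → r5=0xfe
epilogue: pop r6=0x6f, sp=0xad
epilogue: pop r2=0x7d, sp=0xae
epilogue: pop r1=0xb1, sp=0xaf
epilogue: pop r0=0x9f, sp=0xb0
r0: callee-saved, written=True
r1: callee-saved, written=True
r4: caller-saved, written=False
r5: caller-saved, written=True

SURVIVE = r0,r1,r4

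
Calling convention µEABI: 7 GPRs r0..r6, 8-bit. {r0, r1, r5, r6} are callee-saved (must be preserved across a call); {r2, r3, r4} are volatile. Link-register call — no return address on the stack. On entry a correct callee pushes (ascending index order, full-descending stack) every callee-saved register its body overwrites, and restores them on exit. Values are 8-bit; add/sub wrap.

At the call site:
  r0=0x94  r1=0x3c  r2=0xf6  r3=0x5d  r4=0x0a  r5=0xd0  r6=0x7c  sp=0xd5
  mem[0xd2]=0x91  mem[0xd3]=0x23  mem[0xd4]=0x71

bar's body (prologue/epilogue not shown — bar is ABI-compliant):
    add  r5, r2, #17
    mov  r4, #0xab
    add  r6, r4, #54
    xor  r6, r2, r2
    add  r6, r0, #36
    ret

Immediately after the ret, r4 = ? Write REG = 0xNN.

REG = 0xab

prologue: push r5 -> mem[0xd4]=0xd0, sp=0xd4
prologue: push r6 -> mem[0xd3]=0x7c, sp=0xd3
body[0] add  r5, r2, #17 -> r5=0x07
body[1] mov  r4, #0xab -> r4=0xab
body[2] add  r6, r4, #54 -> r6=0xe1
body[3] xor  r6, r2, r2 -> r6=0x00
body[4] add  r6, r0, #36 -> r6=0xb8
epilogue: pop r6=0x7c, sp=0xd4
epilogue: pop r5=0xd0, sp=0xd5
r4 is caller-saved -> body value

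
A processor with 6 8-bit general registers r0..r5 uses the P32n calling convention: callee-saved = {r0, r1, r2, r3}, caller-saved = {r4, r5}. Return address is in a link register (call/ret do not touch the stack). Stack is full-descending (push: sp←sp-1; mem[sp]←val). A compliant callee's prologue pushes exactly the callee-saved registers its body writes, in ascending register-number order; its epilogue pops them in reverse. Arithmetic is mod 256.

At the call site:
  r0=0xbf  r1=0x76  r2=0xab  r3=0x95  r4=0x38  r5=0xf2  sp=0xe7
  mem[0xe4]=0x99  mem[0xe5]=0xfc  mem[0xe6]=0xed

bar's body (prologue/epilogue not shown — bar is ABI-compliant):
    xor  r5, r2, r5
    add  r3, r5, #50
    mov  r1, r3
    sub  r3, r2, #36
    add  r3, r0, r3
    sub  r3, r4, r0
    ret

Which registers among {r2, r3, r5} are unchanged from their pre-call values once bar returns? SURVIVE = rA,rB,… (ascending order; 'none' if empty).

prologue: push r1 → mem[0xe6]=0x76, sp=0xe6
prologue: push r3 → mem[0xe5]=0x95, sp=0xe5
body[0] xor  r5, r2, r5 → r5=0x59
body[1] add  r3, r5, #50 → r3=0x8b
body[2] mov  r1, r3 → r1=0x8b
body[3] sub  r3, r2, #36 → r3=0x87
body[4] add  r3, r0, r3 → r3=0x46
body[5] sub  r3, r4, r0 → r3=0x79
epilogue: pop r3=0x95, sp=0xe6
epilogue: pop r1=0x76, sp=0xe7
r2: callee-saved, written=False
r3: callee-saved, written=True
r5: caller-saved, written=True

SURVIVE = r2,r3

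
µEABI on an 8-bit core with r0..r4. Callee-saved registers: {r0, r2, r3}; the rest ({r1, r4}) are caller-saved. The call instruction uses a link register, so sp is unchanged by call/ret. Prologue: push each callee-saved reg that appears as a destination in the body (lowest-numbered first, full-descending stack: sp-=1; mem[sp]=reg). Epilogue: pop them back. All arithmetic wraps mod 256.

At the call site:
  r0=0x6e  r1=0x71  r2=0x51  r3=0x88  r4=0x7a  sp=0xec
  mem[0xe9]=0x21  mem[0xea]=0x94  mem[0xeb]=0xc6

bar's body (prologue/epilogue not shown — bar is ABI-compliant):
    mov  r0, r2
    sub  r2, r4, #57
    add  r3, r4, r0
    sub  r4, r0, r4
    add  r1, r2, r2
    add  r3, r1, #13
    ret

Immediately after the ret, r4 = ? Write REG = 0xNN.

prologue: push r0 → mem[0xeb]=0x6e, sp=0xeb
prologue: push r2 → mem[0xea]=0x51, sp=0xea
prologue: push r3 → mem[0xe9]=0x88, sp=0xe9
body[0] mov  r0, r2 → r0=0x51
body[1] sub  r2, r4, #57 → r2=0x41
body[2] add  r3, r4, r0 → r3=0xcb
body[3] sub  r4, r0, r4 → r4=0xd7
body[4] add  r1, r2, r2 → r1=0x82
body[5] add  r3, r1, #13 → r3=0x8f
epilogue: pop r3=0x88, sp=0xea
epilogue: pop r2=0x51, sp=0xeb
epilogue: pop r0=0x6e, sp=0xec
r4 is caller-saved → body value

REG = 0xd7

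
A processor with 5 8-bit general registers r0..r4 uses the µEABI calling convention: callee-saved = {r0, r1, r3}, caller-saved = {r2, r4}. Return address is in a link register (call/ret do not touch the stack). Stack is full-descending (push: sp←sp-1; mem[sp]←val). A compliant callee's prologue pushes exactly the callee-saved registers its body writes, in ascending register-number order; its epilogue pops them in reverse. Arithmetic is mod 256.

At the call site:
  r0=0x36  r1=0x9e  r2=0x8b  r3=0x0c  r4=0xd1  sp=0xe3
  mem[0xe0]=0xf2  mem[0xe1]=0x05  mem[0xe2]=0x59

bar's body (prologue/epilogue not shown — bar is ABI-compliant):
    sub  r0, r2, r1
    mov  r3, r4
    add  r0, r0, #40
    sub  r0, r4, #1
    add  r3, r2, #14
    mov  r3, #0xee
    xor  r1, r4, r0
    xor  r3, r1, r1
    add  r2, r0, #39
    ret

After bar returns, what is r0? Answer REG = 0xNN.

prologue: push r0 → mem[0xe2]=0x36, sp=0xe2
prologue: push r1 → mem[0xe1]=0x9e, sp=0xe1
prologue: push r3 → mem[0xe0]=0x0c, sp=0xe0
body[0] sub  r0, r2, r1 → r0=0xed
body[1] mov  r3, r4 → r3=0xd1
body[2] add  r0, r0, #40 → r0=0x15
body[3] sub  r0, r4, #1 → r0=0xd0
body[4] add  r3, r2, #14 → r3=0x99
body[5] mov  r3, #0xee → r3=0xee
body[6] xor  r1, r4, r0 → r1=0x01
body[7] xor  r3, r1, r1 → r3=0x00
body[8] add  r2, r0, #39 → r2=0xf7
epilogue: pop r3=0x0c, sp=0xe1
epilogue: pop r1=0x9e, sp=0xe2
epilogue: pop r0=0x36, sp=0xe3
r0 is callee-saved → restored

REG = 0x36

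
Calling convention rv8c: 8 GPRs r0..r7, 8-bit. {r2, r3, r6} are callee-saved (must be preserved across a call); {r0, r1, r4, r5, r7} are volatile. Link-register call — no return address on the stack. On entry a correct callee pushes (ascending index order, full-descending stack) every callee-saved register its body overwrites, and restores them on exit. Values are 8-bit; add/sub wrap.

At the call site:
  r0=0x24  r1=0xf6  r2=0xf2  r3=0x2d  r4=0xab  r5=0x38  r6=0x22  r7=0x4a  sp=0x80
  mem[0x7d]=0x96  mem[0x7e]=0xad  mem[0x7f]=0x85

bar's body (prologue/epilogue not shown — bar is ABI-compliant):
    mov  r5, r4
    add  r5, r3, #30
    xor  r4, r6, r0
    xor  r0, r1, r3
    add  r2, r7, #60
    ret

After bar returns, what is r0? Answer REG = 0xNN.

prologue: push r2 -> mem[0x7f]=0xf2, sp=0x7f
body[0] mov  r5, r4 -> r5=0xab
body[1] add  r5, r3, #30 -> r5=0x4b
body[2] xor  r4, r6, r0 -> r4=0x06
body[3] xor  r0, r1, r3 -> r0=0xdb
body[4] add  r2, r7, #60 -> r2=0x86
epilogue: pop r2=0xf2, sp=0x80
r0 is caller-saved -> body value

REG = 0xdb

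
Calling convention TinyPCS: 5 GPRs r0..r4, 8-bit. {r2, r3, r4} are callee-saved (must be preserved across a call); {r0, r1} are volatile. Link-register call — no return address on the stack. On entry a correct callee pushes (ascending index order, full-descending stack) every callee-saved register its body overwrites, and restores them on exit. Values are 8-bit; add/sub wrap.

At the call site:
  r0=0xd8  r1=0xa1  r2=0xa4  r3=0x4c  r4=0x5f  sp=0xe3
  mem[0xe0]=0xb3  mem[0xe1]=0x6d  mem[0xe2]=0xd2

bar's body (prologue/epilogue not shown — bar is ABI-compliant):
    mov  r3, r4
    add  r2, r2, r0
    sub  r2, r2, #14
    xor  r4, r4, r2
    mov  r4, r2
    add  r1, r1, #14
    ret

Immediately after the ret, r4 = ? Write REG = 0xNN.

prologue: push r2 → mem[0xe2]=0xa4, sp=0xe2
prologue: push r3 → mem[0xe1]=0x4c, sp=0xe1
prologue: push r4 → mem[0xe0]=0x5f, sp=0xe0
body[0] mov  r3, r4 → r3=0x5f
body[1] add  r2, r2, r0 → r2=0x7c
body[2] sub  r2, r2, #14 → r2=0x6e
body[3] xor  r4, r4, r2 → r4=0x31
body[4] mov  r4, r2 → r4=0x6e
body[5] add  r1, r1, #14 → r1=0xaf
epilogue: pop r4=0x5f, sp=0xe1
epilogue: pop r3=0x4c, sp=0xe2
epilogue: pop r2=0xa4, sp=0xe3
r4 is callee-saved → restored

REG = 0x5f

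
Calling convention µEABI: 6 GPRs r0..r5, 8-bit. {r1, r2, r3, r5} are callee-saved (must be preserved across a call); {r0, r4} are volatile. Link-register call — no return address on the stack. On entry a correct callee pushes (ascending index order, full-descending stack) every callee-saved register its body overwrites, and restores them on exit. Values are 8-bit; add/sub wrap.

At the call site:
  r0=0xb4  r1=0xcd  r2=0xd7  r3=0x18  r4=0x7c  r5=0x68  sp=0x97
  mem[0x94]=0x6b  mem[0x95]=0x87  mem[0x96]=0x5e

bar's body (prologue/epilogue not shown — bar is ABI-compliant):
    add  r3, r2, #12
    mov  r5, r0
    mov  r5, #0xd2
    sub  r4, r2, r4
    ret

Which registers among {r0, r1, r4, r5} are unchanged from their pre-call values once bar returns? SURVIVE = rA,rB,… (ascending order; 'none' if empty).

SURVIVE = r0,r1,r5

prologue: push r3 -> mem[0x96]=0x18, sp=0x96
prologue: push r5 -> mem[0x95]=0x68, sp=0x95
body[0] add  r3, r2, #12 -> r3=0xe3
body[1] mov  r5, r0 -> r5=0xb4
body[2] mov  r5, #0xd2 -> r5=0xd2
body[3] sub  r4, r2, r4 -> r4=0x5b
epilogue: pop r5=0x68, sp=0x96
epilogue: pop r3=0x18, sp=0x97
r0: caller-saved, written=False
r1: callee-saved, written=False
r4: caller-saved, written=True
r5: callee-saved, written=True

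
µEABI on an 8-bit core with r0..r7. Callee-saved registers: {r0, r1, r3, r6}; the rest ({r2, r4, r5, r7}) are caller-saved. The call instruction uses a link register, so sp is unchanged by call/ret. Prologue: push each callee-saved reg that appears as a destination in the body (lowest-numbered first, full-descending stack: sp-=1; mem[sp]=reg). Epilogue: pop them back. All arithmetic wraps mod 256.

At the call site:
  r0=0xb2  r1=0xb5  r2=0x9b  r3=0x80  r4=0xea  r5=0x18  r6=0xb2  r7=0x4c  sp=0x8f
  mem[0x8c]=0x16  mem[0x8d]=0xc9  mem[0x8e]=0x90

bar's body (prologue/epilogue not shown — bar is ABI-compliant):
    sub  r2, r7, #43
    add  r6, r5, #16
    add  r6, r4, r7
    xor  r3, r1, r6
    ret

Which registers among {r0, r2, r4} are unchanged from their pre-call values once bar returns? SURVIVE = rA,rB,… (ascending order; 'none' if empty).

SURVIVE = r0,r4

prologue: push r3 -> mem[0x8e]=0x80, sp=0x8e
prologue: push r6 -> mem[0x8d]=0xb2, sp=0x8d
body[0] sub  r2, r7, #43 -> r2=0x21
body[1] add  r6, r5, #16 -> r6=0x28
body[2] add  r6, r4, r7 -> r6=0x36
body[3] xor  r3, r1, r6 -> r3=0x83
epilogue: pop r6=0xb2, sp=0x8e
epilogue: pop r3=0x80, sp=0x8f
r0: callee-saved, written=False
r2: caller-saved, written=True
r4: caller-saved, written=False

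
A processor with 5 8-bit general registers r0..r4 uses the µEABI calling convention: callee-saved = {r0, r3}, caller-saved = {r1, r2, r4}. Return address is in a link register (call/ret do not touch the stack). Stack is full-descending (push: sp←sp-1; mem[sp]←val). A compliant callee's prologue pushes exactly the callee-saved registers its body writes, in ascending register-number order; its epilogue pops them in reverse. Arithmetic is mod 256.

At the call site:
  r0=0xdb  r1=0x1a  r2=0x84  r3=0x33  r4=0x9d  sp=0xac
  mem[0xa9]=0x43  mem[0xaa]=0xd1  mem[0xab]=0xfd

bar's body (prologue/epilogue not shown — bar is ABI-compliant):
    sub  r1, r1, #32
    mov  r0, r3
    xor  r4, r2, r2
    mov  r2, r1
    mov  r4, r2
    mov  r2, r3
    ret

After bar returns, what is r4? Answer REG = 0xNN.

REG = 0xfa

prologue: push r0 -> mem[0xab]=0xdb, sp=0xab
body[0] sub  r1, r1, #32 -> r1=0xfa
body[1] mov  r0, r3 -> r0=0x33
body[2] xor  r4, r2, r2 -> r4=0x00
body[3] mov  r2, r1 -> r2=0xfa
body[4] mov  r4, r2 -> r4=0xfa
body[5] mov  r2, r3 -> r2=0x33
epilogue: pop r0=0xdb, sp=0xac
r4 is caller-saved -> body value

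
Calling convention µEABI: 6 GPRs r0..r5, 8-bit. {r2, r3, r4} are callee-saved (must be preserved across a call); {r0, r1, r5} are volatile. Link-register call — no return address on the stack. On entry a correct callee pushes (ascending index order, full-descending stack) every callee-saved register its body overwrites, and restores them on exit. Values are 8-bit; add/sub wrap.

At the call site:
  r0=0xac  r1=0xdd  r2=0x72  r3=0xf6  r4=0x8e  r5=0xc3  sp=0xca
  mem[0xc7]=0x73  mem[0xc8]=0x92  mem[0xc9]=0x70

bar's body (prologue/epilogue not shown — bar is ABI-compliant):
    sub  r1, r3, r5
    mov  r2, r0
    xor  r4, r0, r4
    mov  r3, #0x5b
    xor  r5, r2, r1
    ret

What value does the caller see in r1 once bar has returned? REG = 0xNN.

REG = 0x33

prologue: push r2 -> mem[0xc9]=0x72, sp=0xc9
prologue: push r3 -> mem[0xc8]=0xf6, sp=0xc8
prologue: push r4 -> mem[0xc7]=0x8e, sp=0xc7
body[0] sub  r1, r3, r5 -> r1=0x33
body[1] mov  r2, r0 -> r2=0xac
body[2] xor  r4, r0, r4 -> r4=0x22
body[3] mov  r3, #0x5b -> r3=0x5b
body[4] xor  r5, r2, r1 -> r5=0x9f
epilogue: pop r4=0x8e, sp=0xc8
epilogue: pop r3=0xf6, sp=0xc9
epilogue: pop r2=0x72, sp=0xca
r1 is caller-saved -> body value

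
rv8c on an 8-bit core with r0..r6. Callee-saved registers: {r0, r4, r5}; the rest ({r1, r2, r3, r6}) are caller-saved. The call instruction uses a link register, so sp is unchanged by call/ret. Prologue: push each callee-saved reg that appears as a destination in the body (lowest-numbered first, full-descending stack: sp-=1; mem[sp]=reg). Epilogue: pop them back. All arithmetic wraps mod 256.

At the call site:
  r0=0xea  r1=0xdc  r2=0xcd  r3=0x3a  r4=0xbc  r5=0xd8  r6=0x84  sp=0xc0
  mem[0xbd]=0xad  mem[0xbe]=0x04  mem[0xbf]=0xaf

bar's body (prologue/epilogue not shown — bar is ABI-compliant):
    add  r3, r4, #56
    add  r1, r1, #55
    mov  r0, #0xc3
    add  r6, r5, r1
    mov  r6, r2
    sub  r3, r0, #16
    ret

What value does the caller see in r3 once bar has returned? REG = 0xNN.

REG = 0xb3

prologue: push r0 -> mem[0xbf]=0xea, sp=0xbf
body[0] add  r3, r4, #56 -> r3=0xf4
body[1] add  r1, r1, #55 -> r1=0x13
body[2] mov  r0, #0xc3 -> r0=0xc3
body[3] add  r6, r5, r1 -> r6=0xeb
body[4] mov  r6, r2 -> r6=0xcd
body[5] sub  r3, r0, #16 -> r3=0xb3
epilogue: pop r0=0xea, sp=0xc0
r3 is caller-saved -> body value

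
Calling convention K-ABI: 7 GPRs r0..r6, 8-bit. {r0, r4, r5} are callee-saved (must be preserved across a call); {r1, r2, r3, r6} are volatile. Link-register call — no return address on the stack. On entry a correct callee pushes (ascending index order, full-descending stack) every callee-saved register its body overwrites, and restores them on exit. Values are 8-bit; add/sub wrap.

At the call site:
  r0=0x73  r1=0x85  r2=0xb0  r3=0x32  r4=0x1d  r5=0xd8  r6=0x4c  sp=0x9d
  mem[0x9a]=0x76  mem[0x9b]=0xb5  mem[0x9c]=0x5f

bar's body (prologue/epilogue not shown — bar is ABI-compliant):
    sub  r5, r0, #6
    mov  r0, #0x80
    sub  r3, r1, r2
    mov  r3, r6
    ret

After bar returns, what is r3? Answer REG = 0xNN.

prologue: push r0 -> mem[0x9c]=0x73, sp=0x9c
prologue: push r5 -> mem[0x9b]=0xd8, sp=0x9b
body[0] sub  r5, r0, #6 -> r5=0x6d
body[1] mov  r0, #0x80 -> r0=0x80
body[2] sub  r3, r1, r2 -> r3=0xd5
body[3] mov  r3, r6 -> r3=0x4c
epilogue: pop r5=0xd8, sp=0x9c
epilogue: pop r0=0x73, sp=0x9d
r3 is caller-saved -> body value

REG = 0x4c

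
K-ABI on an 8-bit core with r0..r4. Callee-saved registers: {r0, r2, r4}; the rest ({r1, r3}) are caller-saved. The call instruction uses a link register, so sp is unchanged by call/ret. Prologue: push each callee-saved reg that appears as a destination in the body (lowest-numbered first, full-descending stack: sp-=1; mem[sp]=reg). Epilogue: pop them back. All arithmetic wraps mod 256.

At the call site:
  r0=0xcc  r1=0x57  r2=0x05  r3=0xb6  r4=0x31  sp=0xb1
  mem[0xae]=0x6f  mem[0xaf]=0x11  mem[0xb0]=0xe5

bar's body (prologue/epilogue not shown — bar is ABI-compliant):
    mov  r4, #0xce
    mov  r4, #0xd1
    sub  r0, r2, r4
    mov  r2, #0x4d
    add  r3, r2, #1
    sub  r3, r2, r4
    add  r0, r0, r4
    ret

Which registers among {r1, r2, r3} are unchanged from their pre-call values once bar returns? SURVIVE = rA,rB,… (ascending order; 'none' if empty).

SURVIVE = r1,r2

prologue: push r0 -> mem[0xb0]=0xcc, sp=0xb0
prologue: push r2 -> mem[0xaf]=0x05, sp=0xaf
prologue: push r4 -> mem[0xae]=0x31, sp=0xae
body[0] mov  r4, #0xce -> r4=0xce
body[1] mov  r4, #0xd1 -> r4=0xd1
body[2] sub  r0, r2, r4 -> r0=0x34
body[3] mov  r2, #0x4d -> r2=0x4d
body[4] add  r3, r2, #1 -> r3=0x4e
body[5] sub  r3, r2, r4 -> r3=0x7c
body[6] add  r0, r0, r4 -> r0=0x05
epilogue: pop r4=0x31, sp=0xaf
epilogue: pop r2=0x05, sp=0xb0
epilogue: pop r0=0xcc, sp=0xb1
r1: caller-saved, written=False
r2: callee-saved, written=True
r3: caller-saved, written=True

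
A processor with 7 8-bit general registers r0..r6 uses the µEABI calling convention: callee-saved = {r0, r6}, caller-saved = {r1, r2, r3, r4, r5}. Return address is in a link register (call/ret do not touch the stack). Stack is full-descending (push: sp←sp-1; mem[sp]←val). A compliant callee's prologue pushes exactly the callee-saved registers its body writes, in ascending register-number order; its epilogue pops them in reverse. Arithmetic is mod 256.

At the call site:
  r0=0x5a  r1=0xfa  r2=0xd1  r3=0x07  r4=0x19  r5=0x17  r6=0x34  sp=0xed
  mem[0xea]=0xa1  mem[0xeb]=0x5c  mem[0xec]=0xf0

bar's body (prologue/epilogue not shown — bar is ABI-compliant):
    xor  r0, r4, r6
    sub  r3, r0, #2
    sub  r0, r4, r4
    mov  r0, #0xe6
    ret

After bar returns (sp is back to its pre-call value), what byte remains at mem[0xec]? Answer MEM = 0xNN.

prologue: push r0 → mem[0xec]=0x5a, sp=0xec
body[0] xor  r0, r4, r6 → r0=0x2d
body[1] sub  r3, r0, #2 → r3=0x2b
body[2] sub  r0, r4, r4 → r0=0x00
body[3] mov  r0, #0xe6 → r0=0xe6
epilogue: pop r0=0x5a, sp=0xed
prologue pushed ['r0'] at ['0xec']

MEM = 0x5a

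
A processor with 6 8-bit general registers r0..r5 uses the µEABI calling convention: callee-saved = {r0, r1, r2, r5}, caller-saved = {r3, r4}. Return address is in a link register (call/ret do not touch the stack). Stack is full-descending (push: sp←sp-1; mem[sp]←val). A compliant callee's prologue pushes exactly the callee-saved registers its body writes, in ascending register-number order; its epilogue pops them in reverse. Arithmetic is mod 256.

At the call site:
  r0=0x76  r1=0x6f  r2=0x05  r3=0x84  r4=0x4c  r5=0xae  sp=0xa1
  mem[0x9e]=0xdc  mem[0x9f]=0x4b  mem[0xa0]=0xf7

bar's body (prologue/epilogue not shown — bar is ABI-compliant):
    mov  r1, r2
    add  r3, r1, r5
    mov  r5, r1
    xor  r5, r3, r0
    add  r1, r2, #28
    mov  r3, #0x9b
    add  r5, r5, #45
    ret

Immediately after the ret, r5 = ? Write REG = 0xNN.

prologue: push r1 → mem[0xa0]=0x6f, sp=0xa0
prologue: push r5 → mem[0x9f]=0xae, sp=0x9f
body[0] mov  r1, r2 → r1=0x05
body[1] add  r3, r1, r5 → r3=0xb3
body[2] mov  r5, r1 → r5=0x05
body[3] xor  r5, r3, r0 → r5=0xc5
body[4] add  r1, r2, #28 → r1=0x21
body[5] mov  r3, #0x9b → r3=0x9b
body[6] add  r5, r5, #45 → r5=0xf2
epilogue: pop r5=0xae, sp=0xa0
epilogue: pop r1=0x6f, sp=0xa1
r5 is callee-saved → restored

REG = 0xae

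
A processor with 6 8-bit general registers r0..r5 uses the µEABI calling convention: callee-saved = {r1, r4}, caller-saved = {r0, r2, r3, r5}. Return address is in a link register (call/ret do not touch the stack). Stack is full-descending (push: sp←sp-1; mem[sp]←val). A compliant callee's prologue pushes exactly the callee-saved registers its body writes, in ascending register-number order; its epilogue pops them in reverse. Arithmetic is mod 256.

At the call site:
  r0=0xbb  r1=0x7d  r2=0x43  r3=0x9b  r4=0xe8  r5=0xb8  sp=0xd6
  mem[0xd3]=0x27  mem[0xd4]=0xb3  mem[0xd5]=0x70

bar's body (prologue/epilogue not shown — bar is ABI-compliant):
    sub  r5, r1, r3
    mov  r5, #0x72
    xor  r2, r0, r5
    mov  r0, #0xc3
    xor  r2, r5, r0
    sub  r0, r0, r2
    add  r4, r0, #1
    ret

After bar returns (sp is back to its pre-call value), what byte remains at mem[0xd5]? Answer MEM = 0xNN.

MEM = 0xe8

prologue: push r4 → mem[0xd5]=0xe8, sp=0xd5
body[0] sub  r5, r1, r3 → r5=0xe2
body[1] mov  r5, #0x72 → r5=0x72
body[2] xor  r2, r0, r5 → r2=0xc9
body[3] mov  r0, #0xc3 → r0=0xc3
body[4] xor  r2, r5, r0 → r2=0xb1
body[5] sub  r0, r0, r2 → r0=0x12
body[6] add  r4, r0, #1 → r4=0x13
epilogue: pop r4=0xe8, sp=0xd6
prologue pushed ['r4'] at ['0xd5']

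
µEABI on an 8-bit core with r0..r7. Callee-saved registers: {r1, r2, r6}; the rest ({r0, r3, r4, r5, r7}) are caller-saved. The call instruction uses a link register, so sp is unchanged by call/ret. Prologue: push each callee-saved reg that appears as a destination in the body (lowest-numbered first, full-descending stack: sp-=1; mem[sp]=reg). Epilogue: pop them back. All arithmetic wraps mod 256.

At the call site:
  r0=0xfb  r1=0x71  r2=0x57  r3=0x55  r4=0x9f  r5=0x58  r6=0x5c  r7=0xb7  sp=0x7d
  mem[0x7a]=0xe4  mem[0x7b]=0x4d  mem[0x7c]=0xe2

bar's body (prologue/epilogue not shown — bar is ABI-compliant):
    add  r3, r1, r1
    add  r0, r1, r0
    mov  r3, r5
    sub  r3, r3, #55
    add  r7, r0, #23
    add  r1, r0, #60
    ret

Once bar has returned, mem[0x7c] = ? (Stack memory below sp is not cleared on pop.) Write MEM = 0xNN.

MEM = 0x71

prologue: push r1 -> mem[0x7c]=0x71, sp=0x7c
body[0] add  r3, r1, r1 -> r3=0xe2
body[1] add  r0, r1, r0 -> r0=0x6c
body[2] mov  r3, r5 -> r3=0x58
body[3] sub  r3, r3, #55 -> r3=0x21
body[4] add  r7, r0, #23 -> r7=0x83
body[5] add  r1, r0, #60 -> r1=0xa8
epilogue: pop r1=0x71, sp=0x7d
prologue pushed ['r1'] at ['0x7c']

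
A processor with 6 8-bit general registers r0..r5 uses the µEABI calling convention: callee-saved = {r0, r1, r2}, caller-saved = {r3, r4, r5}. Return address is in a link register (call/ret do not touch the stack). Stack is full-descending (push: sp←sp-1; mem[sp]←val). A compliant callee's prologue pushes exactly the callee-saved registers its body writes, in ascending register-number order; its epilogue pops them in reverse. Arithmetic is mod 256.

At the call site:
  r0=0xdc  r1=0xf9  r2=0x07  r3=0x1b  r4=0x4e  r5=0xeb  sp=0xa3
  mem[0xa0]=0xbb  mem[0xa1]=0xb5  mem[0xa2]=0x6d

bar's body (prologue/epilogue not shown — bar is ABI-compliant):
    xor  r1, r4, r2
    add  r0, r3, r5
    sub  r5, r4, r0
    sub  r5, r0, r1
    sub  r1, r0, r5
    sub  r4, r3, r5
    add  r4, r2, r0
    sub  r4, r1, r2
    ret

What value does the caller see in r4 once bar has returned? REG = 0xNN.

REG = 0x42

prologue: push r0 -> mem[0xa2]=0xdc, sp=0xa2
prologue: push r1 -> mem[0xa1]=0xf9, sp=0xa1
body[0] xor  r1, r4, r2 -> r1=0x49
body[1] add  r0, r3, r5 -> r0=0x06
body[2] sub  r5, r4, r0 -> r5=0x48
body[3] sub  r5, r0, r1 -> r5=0xbd
body[4] sub  r1, r0, r5 -> r1=0x49
body[5] sub  r4, r3, r5 -> r4=0x5e
body[6] add  r4, r2, r0 -> r4=0x0d
body[7] sub  r4, r1, r2 -> r4=0x42
epilogue: pop r1=0xf9, sp=0xa2
epilogue: pop r0=0xdc, sp=0xa3
r4 is caller-saved -> body value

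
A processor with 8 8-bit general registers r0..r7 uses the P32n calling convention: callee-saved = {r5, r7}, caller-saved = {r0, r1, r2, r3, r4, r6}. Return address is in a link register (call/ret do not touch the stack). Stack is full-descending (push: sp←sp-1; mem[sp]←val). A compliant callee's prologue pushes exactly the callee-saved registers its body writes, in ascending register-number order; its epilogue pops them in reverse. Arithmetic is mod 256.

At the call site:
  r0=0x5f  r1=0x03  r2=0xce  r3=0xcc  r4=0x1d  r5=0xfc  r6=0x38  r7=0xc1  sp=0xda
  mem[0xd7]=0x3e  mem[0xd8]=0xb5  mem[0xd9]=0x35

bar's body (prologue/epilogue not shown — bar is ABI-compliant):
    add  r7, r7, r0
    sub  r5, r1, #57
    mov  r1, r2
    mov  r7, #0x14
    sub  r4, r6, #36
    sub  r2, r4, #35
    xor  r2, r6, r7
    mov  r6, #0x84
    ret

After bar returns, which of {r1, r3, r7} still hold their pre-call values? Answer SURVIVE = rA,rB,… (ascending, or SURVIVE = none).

SURVIVE = r3,r7

prologue: push r5 -> mem[0xd9]=0xfc, sp=0xd9
prologue: push r7 -> mem[0xd8]=0xc1, sp=0xd8
body[0] add  r7, r7, r0 -> r7=0x20
body[1] sub  r5, r1, #57 -> r5=0xca
body[2] mov  r1, r2 -> r1=0xce
body[3] mov  r7, #0x14 -> r7=0x14
body[4] sub  r4, r6, #36 -> r4=0x14
body[5] sub  r2, r4, #35 -> r2=0xf1
body[6] xor  r2, r6, r7 -> r2=0x2c
body[7] mov  r6, #0x84 -> r6=0x84
epilogue: pop r7=0xc1, sp=0xd9
epilogue: pop r5=0xfc, sp=0xda
r1: caller-saved, written=True
r3: caller-saved, written=False
r7: callee-saved, written=True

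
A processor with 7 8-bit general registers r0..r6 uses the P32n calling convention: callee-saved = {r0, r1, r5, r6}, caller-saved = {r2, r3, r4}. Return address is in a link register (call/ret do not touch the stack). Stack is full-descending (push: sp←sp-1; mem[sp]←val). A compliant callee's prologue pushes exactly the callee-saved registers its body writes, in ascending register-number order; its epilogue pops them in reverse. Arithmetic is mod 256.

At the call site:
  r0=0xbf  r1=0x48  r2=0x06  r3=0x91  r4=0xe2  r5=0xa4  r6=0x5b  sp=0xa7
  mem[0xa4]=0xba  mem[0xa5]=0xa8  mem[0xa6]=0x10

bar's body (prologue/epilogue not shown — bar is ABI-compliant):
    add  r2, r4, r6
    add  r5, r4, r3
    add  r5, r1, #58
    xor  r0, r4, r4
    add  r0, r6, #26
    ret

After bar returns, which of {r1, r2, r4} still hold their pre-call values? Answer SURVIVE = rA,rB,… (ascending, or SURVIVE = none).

SURVIVE = r1,r4

prologue: push r0 → mem[0xa6]=0xbf, sp=0xa6
prologue: push r5 → mem[0xa5]=0xa4, sp=0xa5
body[0] add  r2, r4, r6 → r2=0x3d
body[1] add  r5, r4, r3 → r5=0x73
body[2] add  r5, r1, #58 → r5=0x82
body[3] xor  r0, r4, r4 → r0=0x00
body[4] add  r0, r6, #26 → r0=0x75
epilogue: pop r5=0xa4, sp=0xa6
epilogue: pop r0=0xbf, sp=0xa7
r1: callee-saved, written=False
r2: caller-saved, written=True
r4: caller-saved, written=False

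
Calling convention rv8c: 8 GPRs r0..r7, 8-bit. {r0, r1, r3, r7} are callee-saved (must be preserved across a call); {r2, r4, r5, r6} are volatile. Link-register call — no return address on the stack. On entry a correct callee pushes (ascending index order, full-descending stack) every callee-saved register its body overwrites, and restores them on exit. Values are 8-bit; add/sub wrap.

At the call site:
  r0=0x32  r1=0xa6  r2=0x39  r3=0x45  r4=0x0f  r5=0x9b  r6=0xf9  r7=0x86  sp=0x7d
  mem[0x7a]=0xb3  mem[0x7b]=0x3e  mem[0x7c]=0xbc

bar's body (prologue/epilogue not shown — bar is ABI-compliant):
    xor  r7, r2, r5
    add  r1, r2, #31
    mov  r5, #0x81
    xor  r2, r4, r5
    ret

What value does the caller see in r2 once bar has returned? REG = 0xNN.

REG = 0x8e

prologue: push r1 -> mem[0x7c]=0xa6, sp=0x7c
prologue: push r7 -> mem[0x7b]=0x86, sp=0x7b
body[0] xor  r7, r2, r5 -> r7=0xa2
body[1] add  r1, r2, #31 -> r1=0x58
body[2] mov  r5, #0x81 -> r5=0x81
body[3] xor  r2, r4, r5 -> r2=0x8e
epilogue: pop r7=0x86, sp=0x7c
epilogue: pop r1=0xa6, sp=0x7d
r2 is caller-saved -> body value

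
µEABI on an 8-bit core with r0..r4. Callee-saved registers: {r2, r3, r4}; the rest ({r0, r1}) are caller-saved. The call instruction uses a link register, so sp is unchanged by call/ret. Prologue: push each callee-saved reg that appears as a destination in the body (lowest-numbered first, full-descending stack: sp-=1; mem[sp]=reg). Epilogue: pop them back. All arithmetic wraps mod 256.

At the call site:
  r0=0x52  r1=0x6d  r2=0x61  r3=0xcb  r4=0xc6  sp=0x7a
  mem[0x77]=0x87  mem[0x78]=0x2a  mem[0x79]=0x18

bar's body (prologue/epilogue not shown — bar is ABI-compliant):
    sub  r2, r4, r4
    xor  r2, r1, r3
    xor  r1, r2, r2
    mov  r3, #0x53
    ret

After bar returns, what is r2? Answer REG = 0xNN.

prologue: push r2 -> mem[0x79]=0x61, sp=0x79
prologue: push r3 -> mem[0x78]=0xcb, sp=0x78
body[0] sub  r2, r4, r4 -> r2=0x00
body[1] xor  r2, r1, r3 -> r2=0xa6
body[2] xor  r1, r2, r2 -> r1=0x00
body[3] mov  r3, #0x53 -> r3=0x53
epilogue: pop r3=0xcb, sp=0x79
epilogue: pop r2=0x61, sp=0x7a
r2 is callee-saved -> restored

REG = 0x61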